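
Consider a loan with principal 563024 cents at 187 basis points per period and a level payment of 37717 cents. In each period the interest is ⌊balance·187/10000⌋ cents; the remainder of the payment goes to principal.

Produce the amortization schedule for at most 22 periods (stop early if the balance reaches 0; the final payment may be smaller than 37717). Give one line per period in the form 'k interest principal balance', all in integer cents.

1. interest=⌊563024·187/10000⌋=10528; principal=37717-10528=27189; balance=563024-27189=535835
2. interest=⌊535835·187/10000⌋=10020; principal=37717-10020=27697; balance=535835-27697=508138
3. interest=⌊508138·187/10000⌋=9502; principal=37717-9502=28215; balance=508138-28215=479923
4. interest=⌊479923·187/10000⌋=8974; principal=37717-8974=28743; balance=479923-28743=451180
5. interest=⌊451180·187/10000⌋=8437; principal=37717-8437=29280; balance=451180-29280=421900
6. interest=⌊421900·187/10000⌋=7889; principal=37717-7889=29828; balance=421900-29828=392072
7. interest=⌊392072·187/10000⌋=7331; principal=37717-7331=30386; balance=392072-30386=361686
8. interest=⌊361686·187/10000⌋=6763; principal=37717-6763=30954; balance=361686-30954=330732
9. interest=⌊330732·187/10000⌋=6184; principal=37717-6184=31533; balance=330732-31533=299199
10. interest=⌊299199·187/10000⌋=5595; principal=37717-5595=32122; balance=299199-32122=267077
11. interest=⌊267077·187/10000⌋=4994; principal=37717-4994=32723; balance=267077-32723=234354
12. interest=⌊234354·187/10000⌋=4382; principal=37717-4382=33335; balance=234354-33335=201019
13. interest=⌊201019·187/10000⌋=3759; principal=37717-3759=33958; balance=201019-33958=167061
14. interest=⌊167061·187/10000⌋=3124; principal=37717-3124=34593; balance=167061-34593=132468
15. interest=⌊132468·187/10000⌋=2477; principal=37717-2477=35240; balance=132468-35240=97228
16. interest=⌊97228·187/10000⌋=1818; principal=37717-1818=35899; balance=97228-35899=61329
17. interest=⌊61329·187/10000⌋=1146; principal=37717-1146=36571; balance=61329-36571=24758
18. interest=⌊24758·187/10000⌋=462; principal=min(37717-462,24758)=24758; balance=24758-24758=0

1 10528 27189 535835
2 10020 27697 508138
3 9502 28215 479923
4 8974 28743 451180
5 8437 29280 421900
6 7889 29828 392072
7 7331 30386 361686
8 6763 30954 330732
9 6184 31533 299199
10 5595 32122 267077
11 4994 32723 234354
12 4382 33335 201019
13 3759 33958 167061
14 3124 34593 132468
15 2477 35240 97228
16 1818 35899 61329
17 1146 36571 24758
18 462 24758 0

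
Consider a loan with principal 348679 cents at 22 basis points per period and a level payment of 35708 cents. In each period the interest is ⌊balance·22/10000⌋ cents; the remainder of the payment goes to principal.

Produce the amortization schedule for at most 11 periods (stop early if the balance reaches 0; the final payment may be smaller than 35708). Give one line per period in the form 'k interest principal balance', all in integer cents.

1 767 34941 313738
2 690 35018 278720
3 613 35095 243625
4 535 35173 208452
5 458 35250 173202
6 381 35327 137875
7 303 35405 102470
8 225 35483 66987
9 147 35561 31426
10 69 31426 0

1. interest=⌊348679·22/10000⌋=767; principal=35708-767=34941; balance=348679-34941=313738
2. interest=⌊313738·22/10000⌋=690; principal=35708-690=35018; balance=313738-35018=278720
3. interest=⌊278720·22/10000⌋=613; principal=35708-613=35095; balance=278720-35095=243625
4. interest=⌊243625·22/10000⌋=535; principal=35708-535=35173; balance=243625-35173=208452
5. interest=⌊208452·22/10000⌋=458; principal=35708-458=35250; balance=208452-35250=173202
6. interest=⌊173202·22/10000⌋=381; principal=35708-381=35327; balance=173202-35327=137875
7. interest=⌊137875·22/10000⌋=303; principal=35708-303=35405; balance=137875-35405=102470
8. interest=⌊102470·22/10000⌋=225; principal=35708-225=35483; balance=102470-35483=66987
9. interest=⌊66987·22/10000⌋=147; principal=35708-147=35561; balance=66987-35561=31426
10. interest=⌊31426·22/10000⌋=69; principal=min(35708-69,31426)=31426; balance=31426-31426=0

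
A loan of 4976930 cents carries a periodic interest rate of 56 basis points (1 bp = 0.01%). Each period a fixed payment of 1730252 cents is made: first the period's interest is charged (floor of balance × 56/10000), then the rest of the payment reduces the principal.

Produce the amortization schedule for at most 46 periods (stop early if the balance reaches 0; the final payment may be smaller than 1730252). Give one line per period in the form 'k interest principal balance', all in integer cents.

1. interest=⌊4976930·56/10000⌋=27870; principal=1730252-27870=1702382; balance=4976930-1702382=3274548
2. interest=⌊3274548·56/10000⌋=18337; principal=1730252-18337=1711915; balance=3274548-1711915=1562633
3. interest=⌊1562633·56/10000⌋=8750; principal=min(1730252-8750,1562633)=1562633; balance=1562633-1562633=0

1 27870 1702382 3274548
2 18337 1711915 1562633
3 8750 1562633 0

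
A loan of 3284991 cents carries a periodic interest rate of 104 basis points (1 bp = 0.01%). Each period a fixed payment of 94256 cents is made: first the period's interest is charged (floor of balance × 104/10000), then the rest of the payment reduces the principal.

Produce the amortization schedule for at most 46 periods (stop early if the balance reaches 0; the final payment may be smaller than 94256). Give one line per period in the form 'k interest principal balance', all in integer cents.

1 34163 60093 3224898
2 33538 60718 3164180
3 32907 61349 3102831
4 32269 61987 3040844
5 31624 62632 2978212
6 30973 63283 2914929
7 30315 63941 2850988
8 29650 64606 2786382
9 28978 65278 2721104
10 28299 65957 2655147
11 27613 66643 2588504
12 26920 67336 2521168
13 26220 68036 2453132
14 25512 68744 2384388
15 24797 69459 2314929
16 24075 70181 2244748
17 23345 70911 2173837
18 22607 71649 2102188
19 21862 72394 2029794
20 21109 73147 1956647
21 20349 73907 1882740
22 19580 74676 1808064
23 18803 75453 1732611
24 18019 76237 1656374
25 17226 77030 1579344
26 16425 77831 1501513
27 15615 78641 1422872
28 14797 79459 1343413
29 13971 80285 1263128
30 13136 81120 1182008
31 12292 81964 1100044
32 11440 82816 1017228
33 10579 83677 933551
34 9708 84548 849003
35 8829 85427 763576
36 7941 86315 677261
37 7043 87213 590048
38 6136 88120 501928
39 5220 89036 412892
40 4294 89962 322930
41 3358 90898 232032
42 2413 91843 140189
43 1457 92799 47390
44 492 47390 0

1. interest=⌊3284991·104/10000⌋=34163; principal=94256-34163=60093; balance=3284991-60093=3224898
2. interest=⌊3224898·104/10000⌋=33538; principal=94256-33538=60718; balance=3224898-60718=3164180
3. interest=⌊3164180·104/10000⌋=32907; principal=94256-32907=61349; balance=3164180-61349=3102831
4. interest=⌊3102831·104/10000⌋=32269; principal=94256-32269=61987; balance=3102831-61987=3040844
5. interest=⌊3040844·104/10000⌋=31624; principal=94256-31624=62632; balance=3040844-62632=2978212
6. interest=⌊2978212·104/10000⌋=30973; principal=94256-30973=63283; balance=2978212-63283=2914929
7. interest=⌊2914929·104/10000⌋=30315; principal=94256-30315=63941; balance=2914929-63941=2850988
8. interest=⌊2850988·104/10000⌋=29650; principal=94256-29650=64606; balance=2850988-64606=2786382
9. interest=⌊2786382·104/10000⌋=28978; principal=94256-28978=65278; balance=2786382-65278=2721104
10. interest=⌊2721104·104/10000⌋=28299; principal=94256-28299=65957; balance=2721104-65957=2655147
11. interest=⌊2655147·104/10000⌋=27613; principal=94256-27613=66643; balance=2655147-66643=2588504
12. interest=⌊2588504·104/10000⌋=26920; principal=94256-26920=67336; balance=2588504-67336=2521168
13. interest=⌊2521168·104/10000⌋=26220; principal=94256-26220=68036; balance=2521168-68036=2453132
14. interest=⌊2453132·104/10000⌋=25512; principal=94256-25512=68744; balance=2453132-68744=2384388
15. interest=⌊2384388·104/10000⌋=24797; principal=94256-24797=69459; balance=2384388-69459=2314929
16. interest=⌊2314929·104/10000⌋=24075; principal=94256-24075=70181; balance=2314929-70181=2244748
17. interest=⌊2244748·104/10000⌋=23345; principal=94256-23345=70911; balance=2244748-70911=2173837
18. interest=⌊2173837·104/10000⌋=22607; principal=94256-22607=71649; balance=2173837-71649=2102188
19. interest=⌊2102188·104/10000⌋=21862; principal=94256-21862=72394; balance=2102188-72394=2029794
20. interest=⌊2029794·104/10000⌋=21109; principal=94256-21109=73147; balance=2029794-73147=1956647
21. interest=⌊1956647·104/10000⌋=20349; principal=94256-20349=73907; balance=1956647-73907=1882740
22. interest=⌊1882740·104/10000⌋=19580; principal=94256-19580=74676; balance=1882740-74676=1808064
23. interest=⌊1808064·104/10000⌋=18803; principal=94256-18803=75453; balance=1808064-75453=1732611
24. interest=⌊1732611·104/10000⌋=18019; principal=94256-18019=76237; balance=1732611-76237=1656374
25. interest=⌊1656374·104/10000⌋=17226; principal=94256-17226=77030; balance=1656374-77030=1579344
26. interest=⌊1579344·104/10000⌋=16425; principal=94256-16425=77831; balance=1579344-77831=1501513
27. interest=⌊1501513·104/10000⌋=15615; principal=94256-15615=78641; balance=1501513-78641=1422872
28. interest=⌊1422872·104/10000⌋=14797; principal=94256-14797=79459; balance=1422872-79459=1343413
29. interest=⌊1343413·104/10000⌋=13971; principal=94256-13971=80285; balance=1343413-80285=1263128
30. interest=⌊1263128·104/10000⌋=13136; principal=94256-13136=81120; balance=1263128-81120=1182008
31. interest=⌊1182008·104/10000⌋=12292; principal=94256-12292=81964; balance=1182008-81964=1100044
32. interest=⌊1100044·104/10000⌋=11440; principal=94256-11440=82816; balance=1100044-82816=1017228
33. interest=⌊1017228·104/10000⌋=10579; principal=94256-10579=83677; balance=1017228-83677=933551
34. interest=⌊933551·104/10000⌋=9708; principal=94256-9708=84548; balance=933551-84548=849003
35. interest=⌊849003·104/10000⌋=8829; principal=94256-8829=85427; balance=849003-85427=763576
36. interest=⌊763576·104/10000⌋=7941; principal=94256-7941=86315; balance=763576-86315=677261
37. interest=⌊677261·104/10000⌋=7043; principal=94256-7043=87213; balance=677261-87213=590048
38. interest=⌊590048·104/10000⌋=6136; principal=94256-6136=88120; balance=590048-88120=501928
39. interest=⌊501928·104/10000⌋=5220; principal=94256-5220=89036; balance=501928-89036=412892
40. interest=⌊412892·104/10000⌋=4294; principal=94256-4294=89962; balance=412892-89962=322930
41. interest=⌊322930·104/10000⌋=3358; principal=94256-3358=90898; balance=322930-90898=232032
42. interest=⌊232032·104/10000⌋=2413; principal=94256-2413=91843; balance=232032-91843=140189
43. interest=⌊140189·104/10000⌋=1457; principal=94256-1457=92799; balance=140189-92799=47390
44. interest=⌊47390·104/10000⌋=492; principal=min(94256-492,47390)=47390; balance=47390-47390=0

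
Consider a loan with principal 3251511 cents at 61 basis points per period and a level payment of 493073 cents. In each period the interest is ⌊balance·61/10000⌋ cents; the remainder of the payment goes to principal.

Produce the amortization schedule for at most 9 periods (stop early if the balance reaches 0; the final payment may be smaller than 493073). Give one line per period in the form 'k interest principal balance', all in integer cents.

1. interest=⌊3251511·61/10000⌋=19834; principal=493073-19834=473239; balance=3251511-473239=2778272
2. interest=⌊2778272·61/10000⌋=16947; principal=493073-16947=476126; balance=2778272-476126=2302146
3. interest=⌊2302146·61/10000⌋=14043; principal=493073-14043=479030; balance=2302146-479030=1823116
4. interest=⌊1823116·61/10000⌋=11121; principal=493073-11121=481952; balance=1823116-481952=1341164
5. interest=⌊1341164·61/10000⌋=8181; principal=493073-8181=484892; balance=1341164-484892=856272
6. interest=⌊856272·61/10000⌋=5223; principal=493073-5223=487850; balance=856272-487850=368422
7. interest=⌊368422·61/10000⌋=2247; principal=min(493073-2247,368422)=368422; balance=368422-368422=0

1 19834 473239 2778272
2 16947 476126 2302146
3 14043 479030 1823116
4 11121 481952 1341164
5 8181 484892 856272
6 5223 487850 368422
7 2247 368422 0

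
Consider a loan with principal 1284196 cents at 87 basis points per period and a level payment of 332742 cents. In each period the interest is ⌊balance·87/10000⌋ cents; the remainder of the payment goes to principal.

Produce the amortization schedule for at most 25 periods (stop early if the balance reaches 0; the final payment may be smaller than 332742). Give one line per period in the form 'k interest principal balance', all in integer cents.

1 11172 321570 962626
2 8374 324368 638258
3 5552 327190 311068
4 2706 311068 0

1. interest=⌊1284196·87/10000⌋=11172; principal=332742-11172=321570; balance=1284196-321570=962626
2. interest=⌊962626·87/10000⌋=8374; principal=332742-8374=324368; balance=962626-324368=638258
3. interest=⌊638258·87/10000⌋=5552; principal=332742-5552=327190; balance=638258-327190=311068
4. interest=⌊311068·87/10000⌋=2706; principal=min(332742-2706,311068)=311068; balance=311068-311068=0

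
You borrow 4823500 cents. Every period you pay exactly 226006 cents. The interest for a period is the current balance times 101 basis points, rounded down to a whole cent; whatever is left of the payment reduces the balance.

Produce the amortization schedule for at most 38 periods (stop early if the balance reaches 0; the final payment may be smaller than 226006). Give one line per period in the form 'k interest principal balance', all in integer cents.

1 48717 177289 4646211
2 46926 179080 4467131
3 45118 180888 4286243
4 43291 182715 4103528
5 41445 184561 3918967
6 39581 186425 3732542
7 37698 188308 3544234
8 35796 190210 3354024
9 33875 192131 3161893
10 31935 194071 2967822
11 29975 196031 2771791
12 27995 198011 2573780
13 25995 200011 2373769
14 23975 202031 2171738
15 21934 204072 1967666
16 19873 206133 1761533
17 17791 208215 1553318
18 15688 210318 1343000
19 13564 212442 1130558
20 11418 214588 915970
21 9251 216755 699215
22 7062 218944 480271
23 4850 221156 259115
24 2617 223389 35726
25 360 35726 0

1. interest=⌊4823500·101/10000⌋=48717; principal=226006-48717=177289; balance=4823500-177289=4646211
2. interest=⌊4646211·101/10000⌋=46926; principal=226006-46926=179080; balance=4646211-179080=4467131
3. interest=⌊4467131·101/10000⌋=45118; principal=226006-45118=180888; balance=4467131-180888=4286243
4. interest=⌊4286243·101/10000⌋=43291; principal=226006-43291=182715; balance=4286243-182715=4103528
5. interest=⌊4103528·101/10000⌋=41445; principal=226006-41445=184561; balance=4103528-184561=3918967
6. interest=⌊3918967·101/10000⌋=39581; principal=226006-39581=186425; balance=3918967-186425=3732542
7. interest=⌊3732542·101/10000⌋=37698; principal=226006-37698=188308; balance=3732542-188308=3544234
8. interest=⌊3544234·101/10000⌋=35796; principal=226006-35796=190210; balance=3544234-190210=3354024
9. interest=⌊3354024·101/10000⌋=33875; principal=226006-33875=192131; balance=3354024-192131=3161893
10. interest=⌊3161893·101/10000⌋=31935; principal=226006-31935=194071; balance=3161893-194071=2967822
11. interest=⌊2967822·101/10000⌋=29975; principal=226006-29975=196031; balance=2967822-196031=2771791
12. interest=⌊2771791·101/10000⌋=27995; principal=226006-27995=198011; balance=2771791-198011=2573780
13. interest=⌊2573780·101/10000⌋=25995; principal=226006-25995=200011; balance=2573780-200011=2373769
14. interest=⌊2373769·101/10000⌋=23975; principal=226006-23975=202031; balance=2373769-202031=2171738
15. interest=⌊2171738·101/10000⌋=21934; principal=226006-21934=204072; balance=2171738-204072=1967666
16. interest=⌊1967666·101/10000⌋=19873; principal=226006-19873=206133; balance=1967666-206133=1761533
17. interest=⌊1761533·101/10000⌋=17791; principal=226006-17791=208215; balance=1761533-208215=1553318
18. interest=⌊1553318·101/10000⌋=15688; principal=226006-15688=210318; balance=1553318-210318=1343000
19. interest=⌊1343000·101/10000⌋=13564; principal=226006-13564=212442; balance=1343000-212442=1130558
20. interest=⌊1130558·101/10000⌋=11418; principal=226006-11418=214588; balance=1130558-214588=915970
21. interest=⌊915970·101/10000⌋=9251; principal=226006-9251=216755; balance=915970-216755=699215
22. interest=⌊699215·101/10000⌋=7062; principal=226006-7062=218944; balance=699215-218944=480271
23. interest=⌊480271·101/10000⌋=4850; principal=226006-4850=221156; balance=480271-221156=259115
24. interest=⌊259115·101/10000⌋=2617; principal=226006-2617=223389; balance=259115-223389=35726
25. interest=⌊35726·101/10000⌋=360; principal=min(226006-360,35726)=35726; balance=35726-35726=0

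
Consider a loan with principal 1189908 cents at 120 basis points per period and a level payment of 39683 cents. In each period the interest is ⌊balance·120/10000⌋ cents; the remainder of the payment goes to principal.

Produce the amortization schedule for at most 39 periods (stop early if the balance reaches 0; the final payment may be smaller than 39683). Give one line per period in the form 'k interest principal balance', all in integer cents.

1 14278 25405 1164503
2 13974 25709 1138794
3 13665 26018 1112776
4 13353 26330 1086446
5 13037 26646 1059800
6 12717 26966 1032834
7 12394 27289 1005545
8 12066 27617 977928
9 11735 27948 949980
10 11399 28284 921696
11 11060 28623 893073
12 10716 28967 864106
13 10369 29314 834792
14 10017 29666 805126
15 9661 30022 775104
16 9301 30382 744722
17 8936 30747 713975
18 8567 31116 682859
19 8194 31489 651370
20 7816 31867 619503
21 7434 32249 587254
22 7047 32636 554618
23 6655 33028 521590
24 6259 33424 488166
25 5857 33826 454340
26 5452 34231 420109
27 5041 34642 385467
28 4625 35058 350409
29 4204 35479 314930
30 3779 35904 279026
31 3348 36335 242691
32 2912 36771 205920
33 2471 37212 168708
34 2024 37659 131049
35 1572 38111 92938
36 1115 38568 54370
37 652 39031 15339
38 184 15339 0

1. interest=⌊1189908·120/10000⌋=14278; principal=39683-14278=25405; balance=1189908-25405=1164503
2. interest=⌊1164503·120/10000⌋=13974; principal=39683-13974=25709; balance=1164503-25709=1138794
3. interest=⌊1138794·120/10000⌋=13665; principal=39683-13665=26018; balance=1138794-26018=1112776
4. interest=⌊1112776·120/10000⌋=13353; principal=39683-13353=26330; balance=1112776-26330=1086446
5. interest=⌊1086446·120/10000⌋=13037; principal=39683-13037=26646; balance=1086446-26646=1059800
6. interest=⌊1059800·120/10000⌋=12717; principal=39683-12717=26966; balance=1059800-26966=1032834
7. interest=⌊1032834·120/10000⌋=12394; principal=39683-12394=27289; balance=1032834-27289=1005545
8. interest=⌊1005545·120/10000⌋=12066; principal=39683-12066=27617; balance=1005545-27617=977928
9. interest=⌊977928·120/10000⌋=11735; principal=39683-11735=27948; balance=977928-27948=949980
10. interest=⌊949980·120/10000⌋=11399; principal=39683-11399=28284; balance=949980-28284=921696
11. interest=⌊921696·120/10000⌋=11060; principal=39683-11060=28623; balance=921696-28623=893073
12. interest=⌊893073·120/10000⌋=10716; principal=39683-10716=28967; balance=893073-28967=864106
13. interest=⌊864106·120/10000⌋=10369; principal=39683-10369=29314; balance=864106-29314=834792
14. interest=⌊834792·120/10000⌋=10017; principal=39683-10017=29666; balance=834792-29666=805126
15. interest=⌊805126·120/10000⌋=9661; principal=39683-9661=30022; balance=805126-30022=775104
16. interest=⌊775104·120/10000⌋=9301; principal=39683-9301=30382; balance=775104-30382=744722
17. interest=⌊744722·120/10000⌋=8936; principal=39683-8936=30747; balance=744722-30747=713975
18. interest=⌊713975·120/10000⌋=8567; principal=39683-8567=31116; balance=713975-31116=682859
19. interest=⌊682859·120/10000⌋=8194; principal=39683-8194=31489; balance=682859-31489=651370
20. interest=⌊651370·120/10000⌋=7816; principal=39683-7816=31867; balance=651370-31867=619503
21. interest=⌊619503·120/10000⌋=7434; principal=39683-7434=32249; balance=619503-32249=587254
22. interest=⌊587254·120/10000⌋=7047; principal=39683-7047=32636; balance=587254-32636=554618
23. interest=⌊554618·120/10000⌋=6655; principal=39683-6655=33028; balance=554618-33028=521590
24. interest=⌊521590·120/10000⌋=6259; principal=39683-6259=33424; balance=521590-33424=488166
25. interest=⌊488166·120/10000⌋=5857; principal=39683-5857=33826; balance=488166-33826=454340
26. interest=⌊454340·120/10000⌋=5452; principal=39683-5452=34231; balance=454340-34231=420109
27. interest=⌊420109·120/10000⌋=5041; principal=39683-5041=34642; balance=420109-34642=385467
28. interest=⌊385467·120/10000⌋=4625; principal=39683-4625=35058; balance=385467-35058=350409
29. interest=⌊350409·120/10000⌋=4204; principal=39683-4204=35479; balance=350409-35479=314930
30. interest=⌊314930·120/10000⌋=3779; principal=39683-3779=35904; balance=314930-35904=279026
31. interest=⌊279026·120/10000⌋=3348; principal=39683-3348=36335; balance=279026-36335=242691
32. interest=⌊242691·120/10000⌋=2912; principal=39683-2912=36771; balance=242691-36771=205920
33. interest=⌊205920·120/10000⌋=2471; principal=39683-2471=37212; balance=205920-37212=168708
34. interest=⌊168708·120/10000⌋=2024; principal=39683-2024=37659; balance=168708-37659=131049
35. interest=⌊131049·120/10000⌋=1572; principal=39683-1572=38111; balance=131049-38111=92938
36. interest=⌊92938·120/10000⌋=1115; principal=39683-1115=38568; balance=92938-38568=54370
37. interest=⌊54370·120/10000⌋=652; principal=39683-652=39031; balance=54370-39031=15339
38. interest=⌊15339·120/10000⌋=184; principal=min(39683-184,15339)=15339; balance=15339-15339=0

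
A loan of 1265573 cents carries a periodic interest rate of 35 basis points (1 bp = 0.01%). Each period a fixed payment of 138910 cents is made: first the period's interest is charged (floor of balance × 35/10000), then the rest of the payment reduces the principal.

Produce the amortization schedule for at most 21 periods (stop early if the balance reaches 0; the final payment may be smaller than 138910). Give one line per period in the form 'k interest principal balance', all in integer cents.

1. interest=⌊1265573·35/10000⌋=4429; principal=138910-4429=134481; balance=1265573-134481=1131092
2. interest=⌊1131092·35/10000⌋=3958; principal=138910-3958=134952; balance=1131092-134952=996140
3. interest=⌊996140·35/10000⌋=3486; principal=138910-3486=135424; balance=996140-135424=860716
4. interest=⌊860716·35/10000⌋=3012; principal=138910-3012=135898; balance=860716-135898=724818
5. interest=⌊724818·35/10000⌋=2536; principal=138910-2536=136374; balance=724818-136374=588444
6. interest=⌊588444·35/10000⌋=2059; principal=138910-2059=136851; balance=588444-136851=451593
7. interest=⌊451593·35/10000⌋=1580; principal=138910-1580=137330; balance=451593-137330=314263
8. interest=⌊314263·35/10000⌋=1099; principal=138910-1099=137811; balance=314263-137811=176452
9. interest=⌊176452·35/10000⌋=617; principal=138910-617=138293; balance=176452-138293=38159
10. interest=⌊38159·35/10000⌋=133; principal=min(138910-133,38159)=38159; balance=38159-38159=0

1 4429 134481 1131092
2 3958 134952 996140
3 3486 135424 860716
4 3012 135898 724818
5 2536 136374 588444
6 2059 136851 451593
7 1580 137330 314263
8 1099 137811 176452
9 617 138293 38159
10 133 38159 0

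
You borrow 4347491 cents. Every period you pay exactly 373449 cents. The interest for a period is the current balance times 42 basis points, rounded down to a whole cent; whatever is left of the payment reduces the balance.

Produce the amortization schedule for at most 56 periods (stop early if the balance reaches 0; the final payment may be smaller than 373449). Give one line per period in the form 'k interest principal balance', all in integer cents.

1 18259 355190 3992301
2 16767 356682 3635619
3 15269 358180 3277439
4 13765 359684 2917755
5 12254 361195 2556560
6 10737 362712 2193848
7 9214 364235 1829613
8 7684 365765 1463848
9 6148 367301 1096547
10 4605 368844 727703
11 3056 370393 357310
12 1500 357310 0

1. interest=⌊4347491·42/10000⌋=18259; principal=373449-18259=355190; balance=4347491-355190=3992301
2. interest=⌊3992301·42/10000⌋=16767; principal=373449-16767=356682; balance=3992301-356682=3635619
3. interest=⌊3635619·42/10000⌋=15269; principal=373449-15269=358180; balance=3635619-358180=3277439
4. interest=⌊3277439·42/10000⌋=13765; principal=373449-13765=359684; balance=3277439-359684=2917755
5. interest=⌊2917755·42/10000⌋=12254; principal=373449-12254=361195; balance=2917755-361195=2556560
6. interest=⌊2556560·42/10000⌋=10737; principal=373449-10737=362712; balance=2556560-362712=2193848
7. interest=⌊2193848·42/10000⌋=9214; principal=373449-9214=364235; balance=2193848-364235=1829613
8. interest=⌊1829613·42/10000⌋=7684; principal=373449-7684=365765; balance=1829613-365765=1463848
9. interest=⌊1463848·42/10000⌋=6148; principal=373449-6148=367301; balance=1463848-367301=1096547
10. interest=⌊1096547·42/10000⌋=4605; principal=373449-4605=368844; balance=1096547-368844=727703
11. interest=⌊727703·42/10000⌋=3056; principal=373449-3056=370393; balance=727703-370393=357310
12. interest=⌊357310·42/10000⌋=1500; principal=min(373449-1500,357310)=357310; balance=357310-357310=0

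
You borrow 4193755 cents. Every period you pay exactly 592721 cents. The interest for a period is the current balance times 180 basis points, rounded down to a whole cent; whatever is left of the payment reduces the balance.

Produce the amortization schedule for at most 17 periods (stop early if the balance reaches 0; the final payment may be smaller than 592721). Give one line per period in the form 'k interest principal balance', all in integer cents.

1 75487 517234 3676521
2 66177 526544 3149977
3 56699 536022 2613955
4 47051 545670 2068285
5 37229 555492 1512793
6 27230 565491 947302
7 17051 575670 371632
8 6689 371632 0

1. interest=⌊4193755·180/10000⌋=75487; principal=592721-75487=517234; balance=4193755-517234=3676521
2. interest=⌊3676521·180/10000⌋=66177; principal=592721-66177=526544; balance=3676521-526544=3149977
3. interest=⌊3149977·180/10000⌋=56699; principal=592721-56699=536022; balance=3149977-536022=2613955
4. interest=⌊2613955·180/10000⌋=47051; principal=592721-47051=545670; balance=2613955-545670=2068285
5. interest=⌊2068285·180/10000⌋=37229; principal=592721-37229=555492; balance=2068285-555492=1512793
6. interest=⌊1512793·180/10000⌋=27230; principal=592721-27230=565491; balance=1512793-565491=947302
7. interest=⌊947302·180/10000⌋=17051; principal=592721-17051=575670; balance=947302-575670=371632
8. interest=⌊371632·180/10000⌋=6689; principal=min(592721-6689,371632)=371632; balance=371632-371632=0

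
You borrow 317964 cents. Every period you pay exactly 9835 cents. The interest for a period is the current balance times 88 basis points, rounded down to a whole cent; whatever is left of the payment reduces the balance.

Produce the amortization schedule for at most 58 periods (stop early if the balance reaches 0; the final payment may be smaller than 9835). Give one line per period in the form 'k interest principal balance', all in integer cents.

1. interest=⌊317964·88/10000⌋=2798; principal=9835-2798=7037; balance=317964-7037=310927
2. interest=⌊310927·88/10000⌋=2736; principal=9835-2736=7099; balance=310927-7099=303828
3. interest=⌊303828·88/10000⌋=2673; principal=9835-2673=7162; balance=303828-7162=296666
4. interest=⌊296666·88/10000⌋=2610; principal=9835-2610=7225; balance=296666-7225=289441
5. interest=⌊289441·88/10000⌋=2547; principal=9835-2547=7288; balance=289441-7288=282153
6. interest=⌊282153·88/10000⌋=2482; principal=9835-2482=7353; balance=282153-7353=274800
7. interest=⌊274800·88/10000⌋=2418; principal=9835-2418=7417; balance=274800-7417=267383
8. interest=⌊267383·88/10000⌋=2352; principal=9835-2352=7483; balance=267383-7483=259900
9. interest=⌊259900·88/10000⌋=2287; principal=9835-2287=7548; balance=259900-7548=252352
10. interest=⌊252352·88/10000⌋=2220; principal=9835-2220=7615; balance=252352-7615=244737
11. interest=⌊244737·88/10000⌋=2153; principal=9835-2153=7682; balance=244737-7682=237055
12. interest=⌊237055·88/10000⌋=2086; principal=9835-2086=7749; balance=237055-7749=229306
13. interest=⌊229306·88/10000⌋=2017; principal=9835-2017=7818; balance=229306-7818=221488
14. interest=⌊221488·88/10000⌋=1949; principal=9835-1949=7886; balance=221488-7886=213602
15. interest=⌊213602·88/10000⌋=1879; principal=9835-1879=7956; balance=213602-7956=205646
16. interest=⌊205646·88/10000⌋=1809; principal=9835-1809=8026; balance=205646-8026=197620
17. interest=⌊197620·88/10000⌋=1739; principal=9835-1739=8096; balance=197620-8096=189524
18. interest=⌊189524·88/10000⌋=1667; principal=9835-1667=8168; balance=189524-8168=181356
19. interest=⌊181356·88/10000⌋=1595; principal=9835-1595=8240; balance=181356-8240=173116
20. interest=⌊173116·88/10000⌋=1523; principal=9835-1523=8312; balance=173116-8312=164804
21. interest=⌊164804·88/10000⌋=1450; principal=9835-1450=8385; balance=164804-8385=156419
22. interest=⌊156419·88/10000⌋=1376; principal=9835-1376=8459; balance=156419-8459=147960
23. interest=⌊147960·88/10000⌋=1302; principal=9835-1302=8533; balance=147960-8533=139427
24. interest=⌊139427·88/10000⌋=1226; principal=9835-1226=8609; balance=139427-8609=130818
25. interest=⌊130818·88/10000⌋=1151; principal=9835-1151=8684; balance=130818-8684=122134
26. interest=⌊122134·88/10000⌋=1074; principal=9835-1074=8761; balance=122134-8761=113373
27. interest=⌊113373·88/10000⌋=997; principal=9835-997=8838; balance=113373-8838=104535
28. interest=⌊104535·88/10000⌋=919; principal=9835-919=8916; balance=104535-8916=95619
29. interest=⌊95619·88/10000⌋=841; principal=9835-841=8994; balance=95619-8994=86625
30. interest=⌊86625·88/10000⌋=762; principal=9835-762=9073; balance=86625-9073=77552
31. interest=⌊77552·88/10000⌋=682; principal=9835-682=9153; balance=77552-9153=68399
32. interest=⌊68399·88/10000⌋=601; principal=9835-601=9234; balance=68399-9234=59165
33. interest=⌊59165·88/10000⌋=520; principal=9835-520=9315; balance=59165-9315=49850
34. interest=⌊49850·88/10000⌋=438; principal=9835-438=9397; balance=49850-9397=40453
35. interest=⌊40453·88/10000⌋=355; principal=9835-355=9480; balance=40453-9480=30973
36. interest=⌊30973·88/10000⌋=272; principal=9835-272=9563; balance=30973-9563=21410
37. interest=⌊21410·88/10000⌋=188; principal=9835-188=9647; balance=21410-9647=11763
38. interest=⌊11763·88/10000⌋=103; principal=9835-103=9732; balance=11763-9732=2031
39. interest=⌊2031·88/10000⌋=17; principal=min(9835-17,2031)=2031; balance=2031-2031=0

1 2798 7037 310927
2 2736 7099 303828
3 2673 7162 296666
4 2610 7225 289441
5 2547 7288 282153
6 2482 7353 274800
7 2418 7417 267383
8 2352 7483 259900
9 2287 7548 252352
10 2220 7615 244737
11 2153 7682 237055
12 2086 7749 229306
13 2017 7818 221488
14 1949 7886 213602
15 1879 7956 205646
16 1809 8026 197620
17 1739 8096 189524
18 1667 8168 181356
19 1595 8240 173116
20 1523 8312 164804
21 1450 8385 156419
22 1376 8459 147960
23 1302 8533 139427
24 1226 8609 130818
25 1151 8684 122134
26 1074 8761 113373
27 997 8838 104535
28 919 8916 95619
29 841 8994 86625
30 762 9073 77552
31 682 9153 68399
32 601 9234 59165
33 520 9315 49850
34 438 9397 40453
35 355 9480 30973
36 272 9563 21410
37 188 9647 11763
38 103 9732 2031
39 17 2031 0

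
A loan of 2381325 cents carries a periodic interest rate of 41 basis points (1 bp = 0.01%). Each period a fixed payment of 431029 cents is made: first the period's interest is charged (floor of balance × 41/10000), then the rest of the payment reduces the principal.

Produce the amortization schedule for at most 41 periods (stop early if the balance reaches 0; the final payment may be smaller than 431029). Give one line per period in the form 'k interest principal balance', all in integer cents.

1. interest=⌊2381325·41/10000⌋=9763; principal=431029-9763=421266; balance=2381325-421266=1960059
2. interest=⌊1960059·41/10000⌋=8036; principal=431029-8036=422993; balance=1960059-422993=1537066
3. interest=⌊1537066·41/10000⌋=6301; principal=431029-6301=424728; balance=1537066-424728=1112338
4. interest=⌊1112338·41/10000⌋=4560; principal=431029-4560=426469; balance=1112338-426469=685869
5. interest=⌊685869·41/10000⌋=2812; principal=431029-2812=428217; balance=685869-428217=257652
6. interest=⌊257652·41/10000⌋=1056; principal=min(431029-1056,257652)=257652; balance=257652-257652=0

1 9763 421266 1960059
2 8036 422993 1537066
3 6301 424728 1112338
4 4560 426469 685869
5 2812 428217 257652
6 1056 257652 0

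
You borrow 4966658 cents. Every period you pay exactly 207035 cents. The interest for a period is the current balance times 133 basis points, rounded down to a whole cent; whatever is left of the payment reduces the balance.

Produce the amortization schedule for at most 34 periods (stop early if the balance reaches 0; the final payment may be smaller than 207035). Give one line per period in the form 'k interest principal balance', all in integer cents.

1. interest=⌊4966658·133/10000⌋=66056; principal=207035-66056=140979; balance=4966658-140979=4825679
2. interest=⌊4825679·133/10000⌋=64181; principal=207035-64181=142854; balance=4825679-142854=4682825
3. interest=⌊4682825·133/10000⌋=62281; principal=207035-62281=144754; balance=4682825-144754=4538071
4. interest=⌊4538071·133/10000⌋=60356; principal=207035-60356=146679; balance=4538071-146679=4391392
5. interest=⌊4391392·133/10000⌋=58405; principal=207035-58405=148630; balance=4391392-148630=4242762
6. interest=⌊4242762·133/10000⌋=56428; principal=207035-56428=150607; balance=4242762-150607=4092155
7. interest=⌊4092155·133/10000⌋=54425; principal=207035-54425=152610; balance=4092155-152610=3939545
8. interest=⌊3939545·133/10000⌋=52395; principal=207035-52395=154640; balance=3939545-154640=3784905
9. interest=⌊3784905·133/10000⌋=50339; principal=207035-50339=156696; balance=3784905-156696=3628209
10. interest=⌊3628209·133/10000⌋=48255; principal=207035-48255=158780; balance=3628209-158780=3469429
11. interest=⌊3469429·133/10000⌋=46143; principal=207035-46143=160892; balance=3469429-160892=3308537
12. interest=⌊3308537·133/10000⌋=44003; principal=207035-44003=163032; balance=3308537-163032=3145505
13. interest=⌊3145505·133/10000⌋=41835; principal=207035-41835=165200; balance=3145505-165200=2980305
14. interest=⌊2980305·133/10000⌋=39638; principal=207035-39638=167397; balance=2980305-167397=2812908
15. interest=⌊2812908·133/10000⌋=37411; principal=207035-37411=169624; balance=2812908-169624=2643284
16. interest=⌊2643284·133/10000⌋=35155; principal=207035-35155=171880; balance=2643284-171880=2471404
17. interest=⌊2471404·133/10000⌋=32869; principal=207035-32869=174166; balance=2471404-174166=2297238
18. interest=⌊2297238·133/10000⌋=30553; principal=207035-30553=176482; balance=2297238-176482=2120756
19. interest=⌊2120756·133/10000⌋=28206; principal=207035-28206=178829; balance=2120756-178829=1941927
20. interest=⌊1941927·133/10000⌋=25827; principal=207035-25827=181208; balance=1941927-181208=1760719
21. interest=⌊1760719·133/10000⌋=23417; principal=207035-23417=183618; balance=1760719-183618=1577101
22. interest=⌊1577101·133/10000⌋=20975; principal=207035-20975=186060; balance=1577101-186060=1391041
23. interest=⌊1391041·133/10000⌋=18500; principal=207035-18500=188535; balance=1391041-188535=1202506
24. interest=⌊1202506·133/10000⌋=15993; principal=207035-15993=191042; balance=1202506-191042=1011464
25. interest=⌊1011464·133/10000⌋=13452; principal=207035-13452=193583; balance=1011464-193583=817881
26. interest=⌊817881·133/10000⌋=10877; principal=207035-10877=196158; balance=817881-196158=621723
27. interest=⌊621723·133/10000⌋=8268; principal=207035-8268=198767; balance=621723-198767=422956
28. interest=⌊422956·133/10000⌋=5625; principal=207035-5625=201410; balance=422956-201410=221546
29. interest=⌊221546·133/10000⌋=2946; principal=207035-2946=204089; balance=221546-204089=17457
30. interest=⌊17457·133/10000⌋=232; principal=min(207035-232,17457)=17457; balance=17457-17457=0

1 66056 140979 4825679
2 64181 142854 4682825
3 62281 144754 4538071
4 60356 146679 4391392
5 58405 148630 4242762
6 56428 150607 4092155
7 54425 152610 3939545
8 52395 154640 3784905
9 50339 156696 3628209
10 48255 158780 3469429
11 46143 160892 3308537
12 44003 163032 3145505
13 41835 165200 2980305
14 39638 167397 2812908
15 37411 169624 2643284
16 35155 171880 2471404
17 32869 174166 2297238
18 30553 176482 2120756
19 28206 178829 1941927
20 25827 181208 1760719
21 23417 183618 1577101
22 20975 186060 1391041
23 18500 188535 1202506
24 15993 191042 1011464
25 13452 193583 817881
26 10877 196158 621723
27 8268 198767 422956
28 5625 201410 221546
29 2946 204089 17457
30 232 17457 0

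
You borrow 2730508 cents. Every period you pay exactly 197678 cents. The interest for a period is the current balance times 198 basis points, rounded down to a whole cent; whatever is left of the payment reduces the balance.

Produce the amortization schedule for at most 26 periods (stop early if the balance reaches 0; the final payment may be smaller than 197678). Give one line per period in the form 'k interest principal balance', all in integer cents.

1 54064 143614 2586894
2 51220 146458 2440436
3 48320 149358 2291078
4 45363 152315 2138763
5 42347 155331 1983432
6 39271 158407 1825025
7 36135 161543 1663482
8 32936 164742 1498740
9 29675 168003 1330737
10 26348 171330 1159407
11 22956 174722 984685
12 19496 178182 806503
13 15968 181710 624793
14 12370 185308 439485
15 8701 188977 250508
16 4960 192718 57790
17 1144 57790 0

1. interest=⌊2730508·198/10000⌋=54064; principal=197678-54064=143614; balance=2730508-143614=2586894
2. interest=⌊2586894·198/10000⌋=51220; principal=197678-51220=146458; balance=2586894-146458=2440436
3. interest=⌊2440436·198/10000⌋=48320; principal=197678-48320=149358; balance=2440436-149358=2291078
4. interest=⌊2291078·198/10000⌋=45363; principal=197678-45363=152315; balance=2291078-152315=2138763
5. interest=⌊2138763·198/10000⌋=42347; principal=197678-42347=155331; balance=2138763-155331=1983432
6. interest=⌊1983432·198/10000⌋=39271; principal=197678-39271=158407; balance=1983432-158407=1825025
7. interest=⌊1825025·198/10000⌋=36135; principal=197678-36135=161543; balance=1825025-161543=1663482
8. interest=⌊1663482·198/10000⌋=32936; principal=197678-32936=164742; balance=1663482-164742=1498740
9. interest=⌊1498740·198/10000⌋=29675; principal=197678-29675=168003; balance=1498740-168003=1330737
10. interest=⌊1330737·198/10000⌋=26348; principal=197678-26348=171330; balance=1330737-171330=1159407
11. interest=⌊1159407·198/10000⌋=22956; principal=197678-22956=174722; balance=1159407-174722=984685
12. interest=⌊984685·198/10000⌋=19496; principal=197678-19496=178182; balance=984685-178182=806503
13. interest=⌊806503·198/10000⌋=15968; principal=197678-15968=181710; balance=806503-181710=624793
14. interest=⌊624793·198/10000⌋=12370; principal=197678-12370=185308; balance=624793-185308=439485
15. interest=⌊439485·198/10000⌋=8701; principal=197678-8701=188977; balance=439485-188977=250508
16. interest=⌊250508·198/10000⌋=4960; principal=197678-4960=192718; balance=250508-192718=57790
17. interest=⌊57790·198/10000⌋=1144; principal=min(197678-1144,57790)=57790; balance=57790-57790=0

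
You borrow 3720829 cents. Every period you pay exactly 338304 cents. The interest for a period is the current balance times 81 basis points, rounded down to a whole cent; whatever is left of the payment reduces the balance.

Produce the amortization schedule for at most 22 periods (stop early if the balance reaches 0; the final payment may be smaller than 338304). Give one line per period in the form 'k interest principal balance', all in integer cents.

1 30138 308166 3412663
2 27642 310662 3102001
3 25126 313178 2788823
4 22589 315715 2473108
5 20032 318272 2154836
6 17454 320850 1833986
7 14855 323449 1510537
8 12235 326069 1184468
9 9594 328710 855758
10 6931 331373 524385
11 4247 334057 190328
12 1541 190328 0

1. interest=⌊3720829·81/10000⌋=30138; principal=338304-30138=308166; balance=3720829-308166=3412663
2. interest=⌊3412663·81/10000⌋=27642; principal=338304-27642=310662; balance=3412663-310662=3102001
3. interest=⌊3102001·81/10000⌋=25126; principal=338304-25126=313178; balance=3102001-313178=2788823
4. interest=⌊2788823·81/10000⌋=22589; principal=338304-22589=315715; balance=2788823-315715=2473108
5. interest=⌊2473108·81/10000⌋=20032; principal=338304-20032=318272; balance=2473108-318272=2154836
6. interest=⌊2154836·81/10000⌋=17454; principal=338304-17454=320850; balance=2154836-320850=1833986
7. interest=⌊1833986·81/10000⌋=14855; principal=338304-14855=323449; balance=1833986-323449=1510537
8. interest=⌊1510537·81/10000⌋=12235; principal=338304-12235=326069; balance=1510537-326069=1184468
9. interest=⌊1184468·81/10000⌋=9594; principal=338304-9594=328710; balance=1184468-328710=855758
10. interest=⌊855758·81/10000⌋=6931; principal=338304-6931=331373; balance=855758-331373=524385
11. interest=⌊524385·81/10000⌋=4247; principal=338304-4247=334057; balance=524385-334057=190328
12. interest=⌊190328·81/10000⌋=1541; principal=min(338304-1541,190328)=190328; balance=190328-190328=0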